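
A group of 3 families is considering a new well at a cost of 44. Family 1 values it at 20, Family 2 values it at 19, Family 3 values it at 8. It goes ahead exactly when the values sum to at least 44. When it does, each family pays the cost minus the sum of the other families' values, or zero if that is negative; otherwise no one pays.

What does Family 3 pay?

5

Total value 47 ≥ cost 44, so the project is built.
The other families' values sum to 39.
Cost minus that sum is 44 - 39 = 5.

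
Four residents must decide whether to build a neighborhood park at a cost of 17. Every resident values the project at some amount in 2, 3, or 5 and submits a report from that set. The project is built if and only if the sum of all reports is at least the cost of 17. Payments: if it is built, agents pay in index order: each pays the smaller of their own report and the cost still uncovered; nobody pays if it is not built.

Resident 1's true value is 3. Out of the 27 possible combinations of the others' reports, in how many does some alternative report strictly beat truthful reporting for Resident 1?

1

Others report (5, 5, 5): truth gives 0; report 2 gives 1 > 0. Violating.
Others report (2, 2, 2): truth gives 0; no alternative beats it.
Others report (2, 2, 3): truth gives 0; no alternative beats it.
(Checking all 27 profiles: 1 has a profitable deviation, 26 do not.)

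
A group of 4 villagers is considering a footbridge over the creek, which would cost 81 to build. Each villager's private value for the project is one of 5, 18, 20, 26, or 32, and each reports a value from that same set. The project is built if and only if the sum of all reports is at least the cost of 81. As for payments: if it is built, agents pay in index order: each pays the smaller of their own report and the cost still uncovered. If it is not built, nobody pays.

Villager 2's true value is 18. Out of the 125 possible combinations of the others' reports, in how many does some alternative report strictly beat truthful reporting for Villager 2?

26

Others report (18, 26, 32): truth gives 0; report 5 gives 13 > 0. Violating.
Others report (18, 32, 26): truth gives 0; report 5 gives 13 > 0. Violating.
Others report (18, 32, 32): truth gives 0; report 5 gives 13 > 0. Violating.
Others report (20, 26, 32): truth gives 0; report 5 gives 13 > 0. Violating.
Others report (5, 5, 5): truth gives 0; no alternative beats it.
Others report (5, 5, 18): truth gives 0; no alternative beats it.
(Checking all 125 profiles: 26 have a profitable deviation, 99 do not.)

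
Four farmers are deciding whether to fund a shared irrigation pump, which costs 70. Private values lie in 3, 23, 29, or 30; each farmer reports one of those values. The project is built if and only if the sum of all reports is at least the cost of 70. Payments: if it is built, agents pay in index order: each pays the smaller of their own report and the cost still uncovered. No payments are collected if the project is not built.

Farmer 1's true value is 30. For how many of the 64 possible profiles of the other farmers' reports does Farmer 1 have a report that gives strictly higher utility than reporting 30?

54

Others report (3, 23, 23): truth gives 0; report 23 gives 7 > 0. Violating.
Others report (3, 23, 29): truth gives 0; report 23 gives 7 > 0. Violating.
Others report (3, 23, 30): truth gives 0; report 23 gives 7 > 0. Violating.
Others report (3, 29, 23): truth gives 0; report 23 gives 7 > 0. Violating.
Others report (3, 3, 3): truth gives 0; no alternative beats it.
Others report (3, 3, 23): truth gives 0; no alternative beats it.
(Checking all 64 profiles: 54 have a profitable deviation, 10 do not.)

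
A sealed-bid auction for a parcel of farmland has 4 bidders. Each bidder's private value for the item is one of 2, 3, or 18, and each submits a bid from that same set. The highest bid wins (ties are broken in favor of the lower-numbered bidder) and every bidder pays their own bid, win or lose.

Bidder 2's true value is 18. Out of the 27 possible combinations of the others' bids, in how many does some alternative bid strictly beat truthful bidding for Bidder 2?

Others bid (2, 2, 2): truth gives 0; bid 3 gives 15 > 0. Violating.
Others bid (2, 2, 3): truth gives 0; bid 3 gives 15 > 0. Violating.
Others bid (2, 3, 2): truth gives 0; bid 3 gives 15 > 0. Violating.
Others bid (2, 3, 3): truth gives 0; bid 3 gives 15 > 0. Violating.
Others bid (2, 2, 18): truth gives 0; no alternative beats it.
Others bid (2, 3, 18): truth gives 0; no alternative beats it.
(Checking all 27 profiles: 13 have a profitable deviation, 14 do not.)

13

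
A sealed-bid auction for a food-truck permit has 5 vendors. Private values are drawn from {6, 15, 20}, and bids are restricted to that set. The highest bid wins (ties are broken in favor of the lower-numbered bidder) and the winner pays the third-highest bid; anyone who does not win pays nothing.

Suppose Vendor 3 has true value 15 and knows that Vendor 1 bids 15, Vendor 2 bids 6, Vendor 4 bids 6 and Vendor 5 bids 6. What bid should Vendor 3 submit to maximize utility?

Bid 6: loses, pays 0, utility 0.
Bid 15: loses, pays 0, utility 0.
Bid 20: wins, pays 6, utility 15 - 6 = 9.
The best choice is 20 with utility 9.

20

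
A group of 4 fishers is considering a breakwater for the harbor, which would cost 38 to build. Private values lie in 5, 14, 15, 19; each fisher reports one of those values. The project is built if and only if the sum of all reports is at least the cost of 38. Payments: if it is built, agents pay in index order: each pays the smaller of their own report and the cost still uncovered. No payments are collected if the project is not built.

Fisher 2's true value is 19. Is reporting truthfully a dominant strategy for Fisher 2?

Consider the case where Fisher 1 reports 5, Fisher 3 reports 5 and Fisher 4 reports 14.
Truthful report 19: project built, pays 19, utility 19 - 19 = 0.
Report 14 instead: project built, pays 14, utility 19 - 14 = 5.
Since 5 > 0, reporting 14 is strictly better here, so truthful reporting is not dominant.

No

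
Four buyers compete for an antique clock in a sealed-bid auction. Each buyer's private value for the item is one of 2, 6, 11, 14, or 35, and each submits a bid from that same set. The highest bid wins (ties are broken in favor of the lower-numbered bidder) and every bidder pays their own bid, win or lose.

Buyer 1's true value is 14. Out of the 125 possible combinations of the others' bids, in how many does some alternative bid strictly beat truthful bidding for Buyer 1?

Others bid (2, 2, 2): truth gives 0; bid 2 gives 12 > 0. Violating.
Others bid (2, 2, 6): truth gives 0; bid 6 gives 8 > 0. Violating.
Others bid (2, 2, 11): truth gives 0; bid 11 gives 3 > 0. Violating.
Others bid (2, 2, 35): truth gives -14; bid 2 gives -2 > -14. Violating.
Others bid (2, 2, 14): truth gives 0; no alternative beats it.
Others bid (2, 6, 14): truth gives 0; no alternative beats it.
(Checking all 125 profiles: 88 have a profitable deviation, 37 do not.)

88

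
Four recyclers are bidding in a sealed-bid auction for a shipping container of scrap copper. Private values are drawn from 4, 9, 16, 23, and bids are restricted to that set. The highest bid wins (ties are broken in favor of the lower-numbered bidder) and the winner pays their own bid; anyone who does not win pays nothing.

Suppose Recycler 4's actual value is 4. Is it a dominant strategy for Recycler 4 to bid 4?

Yes

Check each profile of the others' bids and compare truth against every alternative bid.
Others bid (4, 4, 4): truth gives 0, best alternative gives -5.
Others bid (4, 4, 9): truth gives 0, best alternative gives 0.
Others bid (4, 4, 16): truth gives 0, best alternative gives 0.
Others bid (4, 4, 23): truth gives 0, best alternative gives 0.
Others bid (4, 9, 4): truth gives 0, best alternative gives 0.
Others bid (4, 9, 9): truth gives 0, best alternative gives 0.
(Remaining 58 profiles checked similarly; truth is weakly best in each.)
In every case the truthful bid is at least as good as any alternative, so it is a dominant strategy.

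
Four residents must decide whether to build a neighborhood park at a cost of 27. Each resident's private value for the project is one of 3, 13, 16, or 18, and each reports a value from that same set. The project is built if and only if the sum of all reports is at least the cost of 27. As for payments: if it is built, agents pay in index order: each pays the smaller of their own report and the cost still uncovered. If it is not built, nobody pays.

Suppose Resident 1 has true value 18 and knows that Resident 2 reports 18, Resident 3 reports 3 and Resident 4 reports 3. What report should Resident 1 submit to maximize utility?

Report 3: project built, pays 3, utility 18 - 3 = 15.
Report 13: project built, pays 13, utility 18 - 13 = 5.
Report 16: project built, pays 16, utility 18 - 16 = 2.
Report 18: project built, pays 18, utility 18 - 18 = 0.
The best choice is 3 with utility 15.

3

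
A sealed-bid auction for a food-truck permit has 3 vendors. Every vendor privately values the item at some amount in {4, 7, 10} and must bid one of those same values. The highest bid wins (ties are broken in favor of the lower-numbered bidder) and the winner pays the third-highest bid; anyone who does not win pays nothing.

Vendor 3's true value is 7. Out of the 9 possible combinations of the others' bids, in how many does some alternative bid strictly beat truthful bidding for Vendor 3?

Others bid (4, 7): truth gives 0; bid 10 gives 3 > 0. Violating.
Others bid (7, 4): truth gives 0; bid 10 gives 3 > 0. Violating.
Others bid (4, 4): truth gives 3; no alternative beats it.
Others bid (4, 10): truth gives 0; no alternative beats it.
(Checking all 9 profiles: 2 have a profitable deviation, 7 do not.)

2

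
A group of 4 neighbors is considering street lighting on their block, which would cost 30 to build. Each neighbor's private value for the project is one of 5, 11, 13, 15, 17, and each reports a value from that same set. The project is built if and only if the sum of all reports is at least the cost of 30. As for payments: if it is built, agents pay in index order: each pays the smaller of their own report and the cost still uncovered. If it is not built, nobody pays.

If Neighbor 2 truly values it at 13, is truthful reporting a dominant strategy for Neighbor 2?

Consider the case where Neighbor 1 reports 5, Neighbor 3 reports 5 and Neighbor 4 reports 11.
Truthful report 13: project built, pays 13, utility 13 - 13 = 0.
Report 11 instead: project built, pays 11, utility 13 - 11 = 2.
Since 2 > 0, reporting 11 is strictly better here, so truthful reporting is not dominant.

No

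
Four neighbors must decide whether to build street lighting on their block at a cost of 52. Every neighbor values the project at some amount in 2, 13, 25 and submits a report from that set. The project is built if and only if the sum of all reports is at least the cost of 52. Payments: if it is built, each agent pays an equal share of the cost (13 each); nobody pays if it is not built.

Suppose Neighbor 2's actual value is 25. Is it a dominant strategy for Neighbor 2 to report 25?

Yes

Check each profile of the others' reports and compare truth against every alternative report.
Others report (2, 2, 25): truth gives 12, best alternative gives 0.
Others report (2, 13, 13): truth gives 12, best alternative gives 0.
Others report (2, 25, 2): truth gives 12, best alternative gives 0.
Others report (13, 2, 13): truth gives 12, best alternative gives 0.
Others report (13, 13, 2): truth gives 12, best alternative gives 0.
Others report (25, 2, 2): truth gives 12, best alternative gives 0.
(Remaining 21 profiles checked similarly; truth is weakly best in each.)
In every case the truthful report is at least as good as any alternative, so it is a dominant strategy.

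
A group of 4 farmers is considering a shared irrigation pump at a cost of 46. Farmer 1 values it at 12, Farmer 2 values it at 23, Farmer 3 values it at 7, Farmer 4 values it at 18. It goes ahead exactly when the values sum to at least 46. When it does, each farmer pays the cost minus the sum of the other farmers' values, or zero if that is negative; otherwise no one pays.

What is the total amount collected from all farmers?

13

Total value 60 ≥ cost 46, so it is built.
Farmer 1: others sum to 48; max(0, 46 - 48) = 0.
Farmer 2: others sum to 37; max(0, 46 - 37) = 9.
Farmer 3: others sum to 53; max(0, 46 - 53) = 0.
Farmer 4: others sum to 42; max(0, 46 - 42) = 4.
Total collected = 0 + 9 + 0 + 4 = 13.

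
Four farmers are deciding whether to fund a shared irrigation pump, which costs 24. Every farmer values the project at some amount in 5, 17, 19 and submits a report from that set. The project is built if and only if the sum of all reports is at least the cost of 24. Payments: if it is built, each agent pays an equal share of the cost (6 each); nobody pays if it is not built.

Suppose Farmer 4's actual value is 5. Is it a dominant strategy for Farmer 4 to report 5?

Check each profile of the others' reports and compare truth against every alternative report.
Others report (5, 5, 5): truth gives 0, best alternative gives -1.
Others report (5, 5, 17): truth gives -1, best alternative gives -1.
Others report (5, 5, 19): truth gives -1, best alternative gives -1.
Others report (5, 17, 5): truth gives -1, best alternative gives -1.
Others report (5, 17, 17): truth gives -1, best alternative gives -1.
Others report (5, 17, 19): truth gives -1, best alternative gives -1.
(Remaining 21 profiles checked similarly; truth is weakly best in each.)
In every case the truthful report is at least as good as any alternative, so it is a dominant strategy.

Yes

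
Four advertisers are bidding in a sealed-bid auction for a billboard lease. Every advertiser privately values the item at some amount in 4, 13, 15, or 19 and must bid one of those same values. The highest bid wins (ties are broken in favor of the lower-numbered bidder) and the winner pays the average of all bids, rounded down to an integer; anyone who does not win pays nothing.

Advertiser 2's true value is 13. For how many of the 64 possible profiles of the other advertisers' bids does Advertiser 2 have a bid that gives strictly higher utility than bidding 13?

15

Others bid (4, 4, 15): truth gives 0; bid 15 gives 4 > 0. Violating.
Others bid (4, 4, 19): truth gives 0; bid 19 gives 2 > 0. Violating.
Others bid (4, 13, 15): truth gives 0; bid 15 gives 2 > 0. Violating.
Others bid (4, 15, 4): truth gives 0; bid 15 gives 4 > 0. Violating.
Others bid (4, 4, 4): truth gives 7; no alternative beats it.
Others bid (4, 4, 13): truth gives 5; no alternative beats it.
(Checking all 64 profiles: 15 have a profitable deviation, 49 do not.)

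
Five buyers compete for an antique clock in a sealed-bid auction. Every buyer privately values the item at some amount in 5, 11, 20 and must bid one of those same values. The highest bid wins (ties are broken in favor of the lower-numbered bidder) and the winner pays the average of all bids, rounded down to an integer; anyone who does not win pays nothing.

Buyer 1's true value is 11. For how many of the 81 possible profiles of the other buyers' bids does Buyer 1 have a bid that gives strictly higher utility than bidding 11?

Others bid (5, 5, 5, 5): truth gives 5; bid 5 gives 6 > 5. Violating.
Others bid (5, 5, 5, 11): truth gives 4; no alternative beats it.
Others bid (5, 5, 5, 20): truth gives 0; no alternative beats it.
(Checking all 81 profiles: 1 has a profitable deviation, 80 do not.)

1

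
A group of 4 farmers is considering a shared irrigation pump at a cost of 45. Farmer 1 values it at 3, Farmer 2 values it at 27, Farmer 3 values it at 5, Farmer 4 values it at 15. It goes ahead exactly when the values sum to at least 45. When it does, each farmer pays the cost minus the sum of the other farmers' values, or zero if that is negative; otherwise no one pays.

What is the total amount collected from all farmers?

Total value 50 ≥ cost 45, so it is built.
Farmer 1: others sum to 47; max(0, 45 - 47) = 0.
Farmer 2: others sum to 23; max(0, 45 - 23) = 22.
Farmer 3: others sum to 45; max(0, 45 - 45) = 0.
Farmer 4: others sum to 35; max(0, 45 - 35) = 10.
Total collected = 0 + 22 + 0 + 10 = 32.

32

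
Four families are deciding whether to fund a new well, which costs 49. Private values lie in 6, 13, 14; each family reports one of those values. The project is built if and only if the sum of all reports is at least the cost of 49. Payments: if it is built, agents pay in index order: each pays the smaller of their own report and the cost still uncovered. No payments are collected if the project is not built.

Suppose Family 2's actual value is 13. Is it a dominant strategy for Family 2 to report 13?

Check each profile of the others' reports and compare truth against every alternative report.
Others report (6, 6, 6): truth gives 0, best alternative gives 0.
Others report (6, 6, 13): truth gives 0, best alternative gives 0.
Others report (6, 6, 14): truth gives 0, best alternative gives 0.
Others report (6, 13, 6): truth gives 0, best alternative gives 0.
Others report (6, 13, 13): truth gives 0, best alternative gives 0.
Others report (6, 13, 14): truth gives 0, best alternative gives 0.
(Remaining 21 profiles checked similarly; truth is weakly best in each.)
In every case the truthful report is at least as good as any alternative, so it is a dominant strategy.

Yes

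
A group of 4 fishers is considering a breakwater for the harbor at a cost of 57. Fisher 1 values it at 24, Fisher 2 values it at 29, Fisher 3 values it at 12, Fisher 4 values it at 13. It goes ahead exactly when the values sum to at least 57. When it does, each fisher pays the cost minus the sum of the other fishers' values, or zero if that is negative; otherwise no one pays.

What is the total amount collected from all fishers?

Total value 78 ≥ cost 57, so it is built.
Fisher 1: others sum to 54; max(0, 57 - 54) = 3.
Fisher 2: others sum to 49; max(0, 57 - 49) = 8.
Fisher 3: others sum to 66; max(0, 57 - 66) = 0.
Fisher 4: others sum to 65; max(0, 57 - 65) = 0.
Total collected = 3 + 8 + 0 + 0 = 11.

11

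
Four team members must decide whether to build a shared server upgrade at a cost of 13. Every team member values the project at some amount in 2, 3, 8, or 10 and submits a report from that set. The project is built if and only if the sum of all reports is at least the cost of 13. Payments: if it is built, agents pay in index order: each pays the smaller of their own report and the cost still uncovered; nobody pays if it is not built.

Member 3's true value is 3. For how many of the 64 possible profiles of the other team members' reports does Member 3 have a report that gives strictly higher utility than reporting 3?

16

Others report (2, 2, 8): truth gives 0; report 2 gives 1 > 0. Violating.
Others report (2, 2, 10): truth gives 0; report 2 gives 1 > 0. Violating.
Others report (2, 3, 8): truth gives 0; report 2 gives 1 > 0. Violating.
Others report (2, 3, 10): truth gives 0; report 2 gives 1 > 0. Violating.
Others report (2, 2, 2): truth gives 0; no alternative beats it.
Others report (2, 2, 3): truth gives 0; no alternative beats it.
(Checking all 64 profiles: 16 have a profitable deviation, 48 do not.)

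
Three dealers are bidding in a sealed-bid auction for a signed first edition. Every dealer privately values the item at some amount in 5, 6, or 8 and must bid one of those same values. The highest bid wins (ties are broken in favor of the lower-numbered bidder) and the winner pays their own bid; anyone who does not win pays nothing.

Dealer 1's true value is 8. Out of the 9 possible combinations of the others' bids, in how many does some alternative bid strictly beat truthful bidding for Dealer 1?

4

Others bid (5, 5): truth gives 0; bid 5 gives 3 > 0. Violating.
Others bid (5, 6): truth gives 0; bid 6 gives 2 > 0. Violating.
Others bid (6, 5): truth gives 0; bid 6 gives 2 > 0. Violating.
Others bid (6, 6): truth gives 0; bid 6 gives 2 > 0. Violating.
Others bid (5, 8): truth gives 0; no alternative beats it.
Others bid (6, 8): truth gives 0; no alternative beats it.
(Checking all 9 profiles: 4 have a profitable deviation, 5 do not.)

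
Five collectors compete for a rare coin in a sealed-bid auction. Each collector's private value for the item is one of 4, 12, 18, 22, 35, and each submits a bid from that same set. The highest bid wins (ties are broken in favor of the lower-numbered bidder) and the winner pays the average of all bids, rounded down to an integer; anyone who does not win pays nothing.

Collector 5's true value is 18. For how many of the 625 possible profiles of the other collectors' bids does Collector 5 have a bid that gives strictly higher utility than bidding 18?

Others bid (4, 4, 4, 4): truth gives 12; bid 12 gives 13 > 12. Violating.
Others bid (4, 4, 4, 18): truth gives 0; bid 22 gives 8 > 0. Violating.
Others bid (4, 4, 4, 22): truth gives 0; bid 35 gives 5 > 0. Violating.
Others bid (4, 4, 12, 18): truth gives 0; bid 22 gives 6 > 0. Violating.
Others bid (4, 4, 4, 12): truth gives 10; no alternative beats it.
Others bid (4, 4, 4, 35): truth gives 0; no alternative beats it.
(Checking all 625 profiles: 111 have a profitable deviation, 514 do not.)

111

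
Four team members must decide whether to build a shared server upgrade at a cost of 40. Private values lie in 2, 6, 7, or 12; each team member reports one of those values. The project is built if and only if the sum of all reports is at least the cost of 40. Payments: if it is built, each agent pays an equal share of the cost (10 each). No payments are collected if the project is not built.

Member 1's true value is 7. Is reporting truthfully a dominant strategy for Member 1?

Consider the case where Member 2 reports 12, Member 3 reports 12 and Member 4 reports 12.
Truthful report 7: project built, pays 10, utility 7 - 10 = -3.
Report 2 instead: project not built, utility 0.
Since 0 > -3, reporting 2 is strictly better here, so truthful reporting is not dominant.

No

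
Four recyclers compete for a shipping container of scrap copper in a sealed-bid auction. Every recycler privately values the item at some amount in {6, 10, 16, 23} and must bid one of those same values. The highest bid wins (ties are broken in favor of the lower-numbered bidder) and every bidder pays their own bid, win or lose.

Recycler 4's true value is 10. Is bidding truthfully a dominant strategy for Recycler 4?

Consider the case where Recycler 1 bids 6, Recycler 2 bids 6 and Recycler 3 bids 10.
Truthful bid 10: loses but pays 10, utility -10.
Bid 6 instead: loses but pays 6, utility -6.
Since -6 > -10, bidding 6 is strictly better here, so truthful bidding is not dominant.

No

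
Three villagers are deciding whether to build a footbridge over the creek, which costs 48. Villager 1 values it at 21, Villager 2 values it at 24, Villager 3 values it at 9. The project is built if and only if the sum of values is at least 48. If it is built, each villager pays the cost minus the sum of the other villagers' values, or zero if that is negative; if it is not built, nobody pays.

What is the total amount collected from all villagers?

36

Total value 54 ≥ cost 48, so it is built.
Villager 1: others sum to 33; max(0, 48 - 33) = 15.
Villager 2: others sum to 30; max(0, 48 - 30) = 18.
Villager 3: others sum to 45; max(0, 48 - 45) = 3.
Total collected = 15 + 18 + 3 = 36.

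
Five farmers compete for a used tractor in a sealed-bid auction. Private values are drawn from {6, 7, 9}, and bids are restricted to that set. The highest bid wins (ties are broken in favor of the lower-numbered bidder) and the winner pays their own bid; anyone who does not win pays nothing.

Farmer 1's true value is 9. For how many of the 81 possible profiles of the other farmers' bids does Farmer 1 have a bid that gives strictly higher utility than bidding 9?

16

Others bid (6, 6, 6, 6): truth gives 0; bid 6 gives 3 > 0. Violating.
Others bid (6, 6, 6, 7): truth gives 0; bid 7 gives 2 > 0. Violating.
Others bid (6, 6, 7, 6): truth gives 0; bid 7 gives 2 > 0. Violating.
Others bid (6, 6, 7, 7): truth gives 0; bid 7 gives 2 > 0. Violating.
Others bid (6, 6, 6, 9): truth gives 0; no alternative beats it.
Others bid (6, 6, 7, 9): truth gives 0; no alternative beats it.
(Checking all 81 profiles: 16 have a profitable deviation, 65 do not.)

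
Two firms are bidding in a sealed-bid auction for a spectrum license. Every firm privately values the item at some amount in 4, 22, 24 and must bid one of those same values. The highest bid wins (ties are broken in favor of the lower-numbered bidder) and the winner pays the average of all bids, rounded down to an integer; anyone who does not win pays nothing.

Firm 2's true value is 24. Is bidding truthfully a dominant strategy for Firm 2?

Consider the case where Firm 1 bids 4.
Truthful bid 24: wins, pays 14, utility 24 - 14 = 10.
Bid 22 instead: wins, pays 13, utility 24 - 13 = 11.
Since 11 > 10, bidding 22 is strictly better here, so truthful bidding is not dominant.

No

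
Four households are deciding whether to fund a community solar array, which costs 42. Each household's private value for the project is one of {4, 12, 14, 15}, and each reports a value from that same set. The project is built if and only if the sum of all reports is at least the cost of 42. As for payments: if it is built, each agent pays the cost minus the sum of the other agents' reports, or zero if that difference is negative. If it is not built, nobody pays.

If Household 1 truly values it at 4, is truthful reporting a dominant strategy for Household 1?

Yes

Check each profile of the others' reports and compare truth against every alternative report.
Others report (4, 12, 14): truth gives 0, best alternative gives -8.
Others report (4, 14, 12): truth gives 0, best alternative gives -8.
Others report (12, 4, 14): truth gives 0, best alternative gives -8.
Others report (12, 14, 4): truth gives 0, best alternative gives -8.
Others report (14, 4, 12): truth gives 0, best alternative gives -8.
Others report (14, 12, 4): truth gives 0, best alternative gives -8.
(Remaining 58 profiles checked similarly; truth is weakly best in each.)
In every case the truthful report is at least as good as any alternative, so it is a dominant strategy.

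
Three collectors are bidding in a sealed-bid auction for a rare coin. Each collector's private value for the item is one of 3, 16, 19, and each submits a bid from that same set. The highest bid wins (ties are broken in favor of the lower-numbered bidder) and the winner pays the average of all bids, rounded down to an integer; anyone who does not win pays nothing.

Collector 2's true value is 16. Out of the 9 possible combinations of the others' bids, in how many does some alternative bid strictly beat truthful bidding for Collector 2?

2

Others bid (3, 19): truth gives 0; bid 19 gives 3 > 0. Violating.
Others bid (16, 3): truth gives 0; bid 19 gives 4 > 0. Violating.
Others bid (3, 3): truth gives 9; no alternative beats it.
Others bid (3, 16): truth gives 5; no alternative beats it.
(Checking all 9 profiles: 2 have a profitable deviation, 7 do not.)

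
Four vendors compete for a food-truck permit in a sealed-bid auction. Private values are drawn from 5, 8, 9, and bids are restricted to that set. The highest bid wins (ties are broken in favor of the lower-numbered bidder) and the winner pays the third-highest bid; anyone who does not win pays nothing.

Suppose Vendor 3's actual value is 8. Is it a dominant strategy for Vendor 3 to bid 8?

No

Consider the case where Vendor 1 bids 5, Vendor 2 bids 5 and Vendor 4 bids 9.
Truthful bid 8: loses, pays 0, utility 0.
Bid 9 instead: wins, pays 5, utility 8 - 5 = 3.
Since 3 > 0, bidding 9 is strictly better here, so truthful bidding is not dominant.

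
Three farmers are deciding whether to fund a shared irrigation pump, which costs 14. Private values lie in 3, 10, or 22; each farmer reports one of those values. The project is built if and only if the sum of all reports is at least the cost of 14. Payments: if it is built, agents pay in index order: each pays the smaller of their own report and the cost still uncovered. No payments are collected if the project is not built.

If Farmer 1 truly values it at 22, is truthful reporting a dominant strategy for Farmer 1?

No

Consider the case where Farmer 2 reports 3 and Farmer 3 reports 3.
Truthful report 22: project built, pays 14, utility 22 - 14 = 8.
Report 10 instead: project built, pays 10, utility 22 - 10 = 12.
Since 12 > 8, reporting 10 is strictly better here, so truthful reporting is not dominant.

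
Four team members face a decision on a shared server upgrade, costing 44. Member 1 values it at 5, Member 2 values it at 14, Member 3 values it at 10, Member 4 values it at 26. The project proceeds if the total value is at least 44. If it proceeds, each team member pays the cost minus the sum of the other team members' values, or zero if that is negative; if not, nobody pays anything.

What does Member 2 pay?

3

Total value 55 ≥ cost 44, so the project is built.
The other team members' values sum to 41.
Cost minus that sum is 44 - 41 = 3.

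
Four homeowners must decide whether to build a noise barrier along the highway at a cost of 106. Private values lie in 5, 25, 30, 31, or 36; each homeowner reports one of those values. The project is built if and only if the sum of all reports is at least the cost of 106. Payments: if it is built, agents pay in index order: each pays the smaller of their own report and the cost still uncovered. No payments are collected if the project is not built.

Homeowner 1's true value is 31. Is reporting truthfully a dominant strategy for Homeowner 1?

Consider the case where Homeowner 2 reports 5, Homeowner 3 reports 36 and Homeowner 4 reports 36.
Truthful report 31: project built, pays 31, utility 31 - 31 = 0.
Report 30 instead: project built, pays 30, utility 31 - 30 = 1.
Since 1 > 0, reporting 30 is strictly better here, so truthful reporting is not dominant.

No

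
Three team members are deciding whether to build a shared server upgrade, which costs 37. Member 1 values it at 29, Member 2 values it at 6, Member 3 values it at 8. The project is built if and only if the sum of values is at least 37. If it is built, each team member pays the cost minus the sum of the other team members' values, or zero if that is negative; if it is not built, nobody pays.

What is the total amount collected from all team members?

25

Total value 43 ≥ cost 37, so it is built.
Member 1: others sum to 14; max(0, 37 - 14) = 23.
Member 2: others sum to 37; max(0, 37 - 37) = 0.
Member 3: others sum to 35; max(0, 37 - 35) = 2.
Total collected = 23 + 0 + 2 = 25.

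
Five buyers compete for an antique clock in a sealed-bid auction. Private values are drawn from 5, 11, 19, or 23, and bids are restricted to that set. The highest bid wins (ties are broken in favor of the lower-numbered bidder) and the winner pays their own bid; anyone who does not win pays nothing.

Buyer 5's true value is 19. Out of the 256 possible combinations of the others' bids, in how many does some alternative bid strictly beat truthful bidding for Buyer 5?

1

Others bid (5, 5, 5, 5): truth gives 0; bid 11 gives 8 > 0. Violating.
Others bid (5, 5, 5, 11): truth gives 0; no alternative beats it.
Others bid (5, 5, 5, 19): truth gives 0; no alternative beats it.
(Checking all 256 profiles: 1 has a profitable deviation, 255 do not.)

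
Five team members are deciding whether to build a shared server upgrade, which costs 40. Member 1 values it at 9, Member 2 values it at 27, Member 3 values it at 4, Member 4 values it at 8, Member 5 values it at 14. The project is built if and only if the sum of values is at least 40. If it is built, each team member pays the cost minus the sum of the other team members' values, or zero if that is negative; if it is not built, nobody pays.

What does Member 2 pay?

Total value 62 ≥ cost 40, so the project is built.
The other team members' values sum to 35.
Cost minus that sum is 40 - 35 = 5.

5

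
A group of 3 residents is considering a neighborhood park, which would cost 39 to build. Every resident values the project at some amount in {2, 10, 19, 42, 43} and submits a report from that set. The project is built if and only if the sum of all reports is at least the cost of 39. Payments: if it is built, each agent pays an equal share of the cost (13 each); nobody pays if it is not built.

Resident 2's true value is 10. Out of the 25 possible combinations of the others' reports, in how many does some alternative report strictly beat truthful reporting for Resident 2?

2

Others report (10, 19): truth gives -3; report 2 gives 0 > -3. Violating.
Others report (19, 10): truth gives -3; report 2 gives 0 > -3. Violating.
Others report (2, 2): truth gives 0; no alternative beats it.
Others report (2, 10): truth gives 0; no alternative beats it.
(Checking all 25 profiles: 2 have a profitable deviation, 23 do not.)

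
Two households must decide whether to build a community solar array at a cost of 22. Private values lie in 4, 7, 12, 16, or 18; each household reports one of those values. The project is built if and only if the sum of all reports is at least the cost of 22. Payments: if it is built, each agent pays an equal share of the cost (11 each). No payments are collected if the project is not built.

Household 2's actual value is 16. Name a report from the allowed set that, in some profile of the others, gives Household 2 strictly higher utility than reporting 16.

Suppose Household 1 reports 4.
Report 16: project not built, utility 0.
Report 18: project built, pays 11, utility 16 - 11 = 5.
So reporting 18 beats truth here (5 > 0).

18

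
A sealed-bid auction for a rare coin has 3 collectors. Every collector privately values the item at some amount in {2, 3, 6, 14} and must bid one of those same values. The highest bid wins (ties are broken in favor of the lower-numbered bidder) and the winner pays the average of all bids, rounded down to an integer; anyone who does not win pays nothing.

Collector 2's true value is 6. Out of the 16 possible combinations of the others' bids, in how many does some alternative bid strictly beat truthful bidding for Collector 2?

Others bid (2, 2): truth gives 3; bid 3 gives 4 > 3. Violating.
Others bid (2, 3): truth gives 3; bid 3 gives 4 > 3. Violating.
Others bid (2, 6): truth gives 2; no alternative beats it.
Others bid (2, 14): truth gives 0; no alternative beats it.
(Checking all 16 profiles: 2 have a profitable deviation, 14 do not.)

2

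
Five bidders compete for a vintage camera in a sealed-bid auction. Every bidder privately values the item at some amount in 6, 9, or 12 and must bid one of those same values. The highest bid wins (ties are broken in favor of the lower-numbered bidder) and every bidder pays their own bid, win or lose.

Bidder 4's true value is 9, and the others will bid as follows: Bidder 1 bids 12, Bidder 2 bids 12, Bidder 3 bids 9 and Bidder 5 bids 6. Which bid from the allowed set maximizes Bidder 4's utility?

6

Bid 6: loses but pays 6, utility -6.
Bid 9: loses but pays 9, utility -9.
Bid 12: loses but pays 12, utility -12.
The best choice is 6 with utility -6.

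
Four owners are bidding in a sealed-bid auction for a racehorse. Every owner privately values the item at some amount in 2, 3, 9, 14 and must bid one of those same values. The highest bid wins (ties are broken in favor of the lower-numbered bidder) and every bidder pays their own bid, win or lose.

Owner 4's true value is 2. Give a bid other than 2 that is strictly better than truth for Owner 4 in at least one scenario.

Suppose Owner 1 bids 2, Owner 2 bids 2 and Owner 3 bids 2.
Bid 2: loses but pays 2, utility -2.
Bid 3: wins, pays 3, utility 2 - 3 = -1.
So bidding 3 beats truth here (-1 > -2).

3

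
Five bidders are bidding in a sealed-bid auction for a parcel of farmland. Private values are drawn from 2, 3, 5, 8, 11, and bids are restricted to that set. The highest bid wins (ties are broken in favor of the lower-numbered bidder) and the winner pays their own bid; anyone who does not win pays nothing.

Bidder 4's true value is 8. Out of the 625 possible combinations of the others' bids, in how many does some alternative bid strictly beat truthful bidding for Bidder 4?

24

Others bid (2, 2, 2, 2): truth gives 0; bid 3 gives 5 > 0. Violating.
Others bid (2, 2, 2, 3): truth gives 0; bid 3 gives 5 > 0. Violating.
Others bid (2, 2, 2, 5): truth gives 0; bid 5 gives 3 > 0. Violating.
Others bid (2, 2, 3, 2): truth gives 0; bid 5 gives 3 > 0. Violating.
Others bid (2, 2, 2, 8): truth gives 0; no alternative beats it.
Others bid (2, 2, 2, 11): truth gives 0; no alternative beats it.
(Checking all 625 profiles: 24 have a profitable deviation, 601 do not.)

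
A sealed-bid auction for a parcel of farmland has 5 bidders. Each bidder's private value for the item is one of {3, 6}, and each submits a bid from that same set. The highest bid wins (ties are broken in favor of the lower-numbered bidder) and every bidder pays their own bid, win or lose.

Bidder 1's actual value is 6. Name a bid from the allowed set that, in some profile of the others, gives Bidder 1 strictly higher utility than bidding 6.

3

Suppose Bidder 2 bids 3, Bidder 3 bids 3, Bidder 4 bids 3 and Bidder 5 bids 3.
Bid 6: wins, pays 6, utility 6 - 6 = 0.
Bid 3: wins, pays 3, utility 6 - 3 = 3.
So bidding 3 beats truth here (3 > 0).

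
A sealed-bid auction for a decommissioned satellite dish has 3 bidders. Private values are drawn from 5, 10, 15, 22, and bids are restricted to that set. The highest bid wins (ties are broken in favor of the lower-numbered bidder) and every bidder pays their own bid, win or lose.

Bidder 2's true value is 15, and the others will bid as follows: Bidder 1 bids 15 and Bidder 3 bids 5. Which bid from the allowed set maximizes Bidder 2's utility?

5

Bid 5: loses but pays 5, utility -5.
Bid 10: loses but pays 10, utility -10.
Bid 15: loses but pays 15, utility -15.
Bid 22: wins, pays 22, utility 15 - 22 = -7.
The best choice is 5 with utility -5.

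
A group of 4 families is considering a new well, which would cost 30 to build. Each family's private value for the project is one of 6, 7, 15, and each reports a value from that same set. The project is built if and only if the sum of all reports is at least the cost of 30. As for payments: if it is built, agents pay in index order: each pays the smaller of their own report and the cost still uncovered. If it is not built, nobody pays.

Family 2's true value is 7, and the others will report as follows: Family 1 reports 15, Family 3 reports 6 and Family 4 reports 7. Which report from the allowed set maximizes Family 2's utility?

6

Report 6: project built, pays 6, utility 7 - 6 = 1.
Report 7: project built, pays 7, utility 7 - 7 = 0.
Report 15: project built, pays 15, utility 7 - 15 = -8.
The best choice is 6 with utility 1.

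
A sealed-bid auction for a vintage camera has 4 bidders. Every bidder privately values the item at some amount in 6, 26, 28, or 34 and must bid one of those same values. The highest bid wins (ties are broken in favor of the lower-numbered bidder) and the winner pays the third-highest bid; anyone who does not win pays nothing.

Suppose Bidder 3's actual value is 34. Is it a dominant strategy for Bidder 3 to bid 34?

Yes

Check each profile of the others' bids and compare truth against every alternative bid.
Others bid (6, 6, 34): truth gives 28, best alternative gives 0.
Others bid (6, 28, 6): truth gives 28, best alternative gives 0.
Others bid (28, 6, 6): truth gives 28, best alternative gives 0.
Others bid (6, 26, 34): truth gives 8, best alternative gives 0.
Others bid (6, 28, 26): truth gives 8, best alternative gives 0.
Others bid (26, 6, 34): truth gives 8, best alternative gives 0.
(Remaining 58 profiles checked similarly; truth is weakly best in each.)
In every case the truthful bid is at least as good as any alternative, so it is a dominant strategy.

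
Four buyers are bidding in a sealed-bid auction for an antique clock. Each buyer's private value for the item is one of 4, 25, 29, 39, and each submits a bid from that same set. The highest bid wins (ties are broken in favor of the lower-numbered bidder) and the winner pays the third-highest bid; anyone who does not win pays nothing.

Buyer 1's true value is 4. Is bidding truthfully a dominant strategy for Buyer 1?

Yes

Check each profile of the others' bids and compare truth against every alternative bid.
Others bid (4, 25, 25): truth gives 0, best alternative gives -21.
Others bid (25, 4, 25): truth gives 0, best alternative gives -21.
Others bid (25, 25, 4): truth gives 0, best alternative gives -21.
Others bid (25, 25, 25): truth gives 0, best alternative gives -21.
Others bid (4, 4, 4): truth gives 0, best alternative gives 0.
Others bid (4, 4, 25): truth gives 0, best alternative gives 0.
(Remaining 58 profiles checked similarly; truth is weakly best in each.)
In every case the truthful bid is at least as good as any alternative, so it is a dominant strategy.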